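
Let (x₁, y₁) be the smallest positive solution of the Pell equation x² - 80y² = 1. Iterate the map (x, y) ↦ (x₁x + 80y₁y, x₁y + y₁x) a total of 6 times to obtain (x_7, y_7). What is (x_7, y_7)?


Step 1: Find the fundamental solution (x₁, y₁) of x² - 80y² = 1.
  Expand √80 as a continued fraction. a₀ = ⌊√80⌋ = 8; iterate m_{k+1} = d_k·a_k − m_k, d_{k+1} = (80 − m_{k+1}²)/d_k, a_{k+1} = ⌊(a₀ + m_{k+1})/d_{k+1}⌋ (starting m₀ = 0, d₀ = 1), with convergents p_k = a_k·p_{k-1} + p_{k-2}, q_k = a_k·q_{k-1} + q_{k-2} (p₋₁ = 1, q₋₁ = 0):
  k = 0: a₀ = 8; p₀/q₀ = 8/1; p₀² − 80·q₀² = 64 − 80 = -16.
  k = 1: m = 8, d = 16, a = ⌊(8 + 8)/16⌋ = 1; p/q = (1·8 + 1)/(1·1 + 0) = 9/1; p² − 80·q² = 81 − 80 = 1.
  The first convergent with p² − 80·q² = 1 gives the fundamental solution (x₁, y₁) = (9, 1).
Step 2: Apply the recurrence (x_{n+1}, y_{n+1}) = (x₁x_n + 80y₁y_n, x₁y_n + y₁x_n) repeatedly.
  From (x_1, y_1) = (9, 1): x_2 = 9·9 + 80·1·1 = 161; y_2 = 9·1 + 1·9 = 18.
  From (x_2, y_2) = (161, 18): x_3 = 9·161 + 80·1·18 = 2889; y_3 = 9·18 + 1·161 = 323.
  From (x_3, y_3) = (2889, 323): x_4 = 9·2889 + 80·1·323 = 51841; y_4 = 9·323 + 1·2889 = 5796.
  From (x_4, y_4) = (51841, 5796): x_5 = 9·51841 + 80·1·5796 = 930249; y_5 = 9·5796 + 1·51841 = 104005.
  From (x_5, y_5) = (930249, 104005): x_6 = 9·930249 + 80·1·104005 = 16692641; y_6 = 9·104005 + 1·930249 = 1866294.
  From (x_6, y_6) = (16692641, 1866294): x_7 = 9·16692641 + 80·1·1866294 = 299537289; y_7 = 9·1866294 + 1·16692641 = 33489287.
Step 3: Verify x_7² - 80·y_7² = 89722587501469521 - 89722587501469520 = 1 (should be 1). ✓

(x_1, y_1) = (9, 1); (x_7, y_7) = (299537289, 33489287).


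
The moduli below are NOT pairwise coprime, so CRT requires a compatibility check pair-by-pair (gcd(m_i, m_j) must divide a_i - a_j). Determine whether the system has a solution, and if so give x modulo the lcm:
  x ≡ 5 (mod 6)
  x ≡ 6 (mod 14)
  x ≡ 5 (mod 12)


Moduli 6, 14, 12 are not pairwise coprime, so CRT works modulo lcm(m_i) when all pairwise compatibility conditions hold.
Pairwise compatibility: gcd(m_i, m_j) must divide a_i - a_j for every pair.
Merge one congruence at a time:
  Start: x ≡ 5 (mod 6).
  Combine with x ≡ 6 (mod 14): gcd(6, 14) = 2, and 6 - 5 = 1 is NOT divisible by 2.
    ⇒ system is inconsistent (no integer solution).

No solution (the system is inconsistent).


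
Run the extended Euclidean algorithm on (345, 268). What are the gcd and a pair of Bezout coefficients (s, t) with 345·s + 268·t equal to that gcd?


Euclidean algorithm on (345, 268) — divide until remainder is 0:
  345 = 1 · 268 + 77
  268 = 3 · 77 + 37
  77 = 2 · 37 + 3
  37 = 12 · 3 + 1
  3 = 3 · 1 + 0
gcd(345, 268) = 1.
Track Bezout coefficients alongside the remainders: start with r₀ = 345 = a·1 + b·0 (s = 1, t = 0) and r₁ = 268 = a·0 + b·1 (s = 0, t = 1); each new remainder r_{k+1} = r_{k-1} − q_k·r_k inherits s_{k+1} = s_{k-1} − q_k·s_k, t_{k+1} = t_{k-1} − q_k·t_k, so r_k = a·s_k + b·t_k at every step:
  q = 1: r = 77, s = 1 − 1·0 = 1, t = 0 − 1·1 = -1  (check: 345·1 + 268·(-1) = 77)
  q = 3: r = 37, s = 0 − 3·1 = -3, t = 1 − 3·(-1) = 4  (check: 345·(-3) + 268·4 = 37)
  q = 2: r = 3, s = 1 − 2·(-3) = 7, t = -1 − 2·4 = -9  (check: 345·7 + 268·(-9) = 3)
  q = 12: r = 1, s = -3 − 12·7 = -87, t = 4 − 12·(-9) = 112  (check: 345·(-87) + 268·112 = 1)
The row with r = 1 (the gcd) gives the Bezout coefficients s = -87, t = 112.
Result: 345 · (-87) + 268 · (112) = 1.

gcd(345, 268) = 1; s = -87, t = 112 (check: 345·(-87) + 268·112 = 1).


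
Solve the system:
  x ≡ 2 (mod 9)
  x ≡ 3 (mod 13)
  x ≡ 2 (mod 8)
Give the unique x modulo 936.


Moduli 9, 13, 8 are pairwise coprime; by CRT there is a unique solution modulo M = 9 · 13 · 8 = 936.
Solve pairwise, accumulating the modulus:
  Start with x ≡ 2 (mod 9).
  Combine with x ≡ 3 (mod 13): since gcd(9, 13) = 1, we get a unique residue mod 117.
    Write x = 2 + 9·t and substitute into x ≡ 3 (mod 13): 9·t ≡ 3 − 2 = 1 (mod 13).
    The inverse of 9 mod 13 is 3 (since 9·3 = 27 = 2·13 + 1), so t ≡ 3·1 = 3 ≡ 3 (mod 13).
    Then x = 2 + 9·3 = 29, valid modulo lcm(9, 13) = 117: x ≡ 29 (mod 117).
  Combine with x ≡ 2 (mod 8): since gcd(117, 8) = 1, we get a unique residue mod 936.
    Write x = 29 + 117·t and substitute into x ≡ 2 (mod 8): 117·t ≡ 2 − 29 = -27 (mod 8).
    Reduce coefficients mod 8: 5·t ≡ 5 (mod 8).
    The inverse of 5 mod 8 is 5 (since 5·5 = 25 = 3·8 + 1), so t ≡ 5·5 = 25 ≡ 1 (mod 8).
    Then x = 29 + 117·1 = 146, valid modulo lcm(117, 8) = 936: x ≡ 146 (mod 936).
Verify: 146 mod 9 = 2 ✓, 146 mod 13 = 3 ✓, 146 mod 8 = 2 ✓.

x ≡ 146 (mod 936).


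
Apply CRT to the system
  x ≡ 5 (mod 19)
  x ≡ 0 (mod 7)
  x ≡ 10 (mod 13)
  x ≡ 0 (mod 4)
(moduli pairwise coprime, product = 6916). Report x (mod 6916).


Product of moduli M = 19 · 7 · 13 · 4 = 6916.
Merge one congruence at a time:
  Start: x ≡ 5 (mod 19).
  Combine with x ≡ 0 (mod 7); new modulus lcm = 133.
    Write x = 5 + 19·t and substitute into x ≡ 0 (mod 7): 19·t ≡ 0 − 5 = -5 (mod 7).
    Reduce coefficients mod 7: 5·t ≡ 2 (mod 7).
    The inverse of 5 mod 7 is 3 (since 5·3 = 15 = 2·7 + 1), so t ≡ 3·2 = 6 ≡ 6 (mod 7).
    Then x = 5 + 19·6 = 119, valid modulo lcm(19, 7) = 133: x ≡ 119 (mod 133).
  Combine with x ≡ 10 (mod 13); new modulus lcm = 1729.
    Write x = 119 + 133·t and substitute into x ≡ 10 (mod 13): 133·t ≡ 10 − 119 = -109 (mod 13).
    Reduce coefficients mod 13: 3·t ≡ 8 (mod 13).
    The inverse of 3 mod 13 is 9 (since 3·9 = 27 = 2·13 + 1), so t ≡ 9·8 = 72 ≡ 7 (mod 13).
    Then x = 119 + 133·7 = 1050, valid modulo lcm(133, 13) = 1729: x ≡ 1050 (mod 1729).
  Combine with x ≡ 0 (mod 4); new modulus lcm = 6916.
    Write x = 1050 + 1729·t and substitute into x ≡ 0 (mod 4): 1729·t ≡ 0 − 1050 = -1050 (mod 4).
    Reduce coefficients mod 4: 1·t ≡ 2 (mod 4).
    So t ≡ 2 (mod 4).
    Then x = 1050 + 1729·2 = 4508, valid modulo lcm(1729, 4) = 6916: x ≡ 4508 (mod 6916).
Verify against each original: 4508 mod 19 = 5, 4508 mod 7 = 0, 4508 mod 13 = 10, 4508 mod 4 = 0.

x ≡ 4508 (mod 6916).


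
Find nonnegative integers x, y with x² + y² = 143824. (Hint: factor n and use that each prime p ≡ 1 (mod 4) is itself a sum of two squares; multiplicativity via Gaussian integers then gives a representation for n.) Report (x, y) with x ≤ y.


Step 1: Factor n = 143824 = 2^4 · 89 · 101.
Step 2: Check the mod-4 condition on each prime factor: 2 = 2 (special); 89 ≡ 1 (mod 4), exponent 1; 101 ≡ 1 (mod 4), exponent 1.
All primes ≡ 3 (mod 4) appear to even exponent (or don't appear), so by the two-squares theorem n IS expressible as a sum of two squares.
Step 3: Build a representation. Group n = k² · m with k = 4 and m = 89 · 101 = 8989 (a product of primes ≡ 1 (mod 4)); a representation of m scales to one of n via (k·x)² + (k·y)² = k²(x² + y²). Each prime p ≡ 1 (mod 4) is itself a sum of two squares; find a² by testing p − a² for a perfect square:
  89: 89 − 1² = 88, 89 − 2² = 85, 89 − 3² = 80, 89 − 4² = 73, 89 − 5² = 64 = 8² ⇒ 89 = 5² + 8².
  101: 101 − 1² = 100 = 10² ⇒ 101 = 1² + 10².
  Combine using the Brahmagupta–Fibonacci identity (a² + b²)(c² + d²) = (ac − bd)² + (ad + bc)² = (ac + bd)² + (ad − bc)²:
  89 · 101 = 8989: from (5² + 8²)(1² + 10²), take (5·1 − 8·10, 5·10 + 8·1) = (5 − 80, 50 + 8) = (-75, 58); dropping signs (only squares matter) gives (75, 58); check 75² + 58² = 5625 + 3364 = 8989 ✓.
  Scale by k = 4: (4·75, 4·58) = (300, 232).
Step 4: Order so x ≤ y and verify: 232² + 300² = 53824 + 90000 = 143824 = n. ✓

n = 143824 = 232² + 300² (one valid representation with x ≤ y).


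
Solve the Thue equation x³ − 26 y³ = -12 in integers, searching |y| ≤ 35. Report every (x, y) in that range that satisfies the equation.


The equation is x³ - 26y³ = -12. For fixed y, x³ = 26·y³ − 12, so a solution requires the RHS to be a perfect cube.
Strategy: iterate y from -35 to 35, compute RHS = 26·y³ − 12, and check whether it is a (positive or negative) perfect cube.
Check small values of y:
  y = 0: RHS = -12 is not a perfect cube.
  y = 1: RHS = 14 is not a perfect cube.
  y = -1: RHS = -38 is not a perfect cube.
  y = 2: RHS = 196 is not a perfect cube.
  y = -2: RHS = -220 is not a perfect cube.
  y = 3: RHS = 690 is not a perfect cube.
  y = -3: RHS = -714 is not a perfect cube.
Continuing the search up to |y| = 35 finds no solutions either.
No (x, y) in the scanned range satisfies the equation.

No integer solutions with |y| ≤ 35.


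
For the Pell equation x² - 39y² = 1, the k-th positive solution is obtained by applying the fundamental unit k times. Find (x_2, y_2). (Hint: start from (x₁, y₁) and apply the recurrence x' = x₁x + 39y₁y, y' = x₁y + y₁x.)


Step 1: Find the fundamental solution (x₁, y₁) of x² - 39y² = 1.
  Expand √39 as a continued fraction. a₀ = ⌊√39⌋ = 6; iterate m_{k+1} = d_k·a_k − m_k, d_{k+1} = (39 − m_{k+1}²)/d_k, a_{k+1} = ⌊(a₀ + m_{k+1})/d_{k+1}⌋ (starting m₀ = 0, d₀ = 1), with convergents p_k = a_k·p_{k-1} + p_{k-2}, q_k = a_k·q_{k-1} + q_{k-2} (p₋₁ = 1, q₋₁ = 0):
  k = 0: a₀ = 6; p₀/q₀ = 6/1; p₀² − 39·q₀² = 36 − 39 = -3.
  k = 1: m = 6, d = 3, a = ⌊(6 + 6)/3⌋ = 4; p/q = (4·6 + 1)/(4·1 + 0) = 25/4; p² − 39·q² = 625 − 624 = 1.
  The first convergent with p² − 39·q² = 1 gives the fundamental solution (x₁, y₁) = (25, 4).
Step 2: Apply the recurrence (x_{n+1}, y_{n+1}) = (x₁x_n + 39y₁y_n, x₁y_n + y₁x_n) repeatedly.
  From (x_1, y_1) = (25, 4): x_2 = 25·25 + 39·4·4 = 1249; y_2 = 25·4 + 4·25 = 200.
Step 3: Verify x_2² - 39·y_2² = 1560001 - 1560000 = 1 (should be 1). ✓

(x_1, y_1) = (25, 4); (x_2, y_2) = (1249, 200).


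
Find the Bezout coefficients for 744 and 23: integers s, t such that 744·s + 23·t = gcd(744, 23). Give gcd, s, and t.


Euclidean algorithm on (744, 23) — divide until remainder is 0:
  744 = 32 · 23 + 8
  23 = 2 · 8 + 7
  8 = 1 · 7 + 1
  7 = 7 · 1 + 0
gcd(744, 23) = 1.
Track Bezout coefficients alongside the remainders: start with r₀ = 744 = a·1 + b·0 (s = 1, t = 0) and r₁ = 23 = a·0 + b·1 (s = 0, t = 1); each new remainder r_{k+1} = r_{k-1} − q_k·r_k inherits s_{k+1} = s_{k-1} − q_k·s_k, t_{k+1} = t_{k-1} − q_k·t_k, so r_k = a·s_k + b·t_k at every step:
  q = 32: r = 8, s = 1 − 32·0 = 1, t = 0 − 32·1 = -32  (check: 744·1 + 23·(-32) = 8)
  q = 2: r = 7, s = 0 − 2·1 = -2, t = 1 − 2·(-32) = 65  (check: 744·(-2) + 23·65 = 7)
  q = 1: r = 1, s = 1 − 1·(-2) = 3, t = -32 − 1·65 = -97  (check: 744·3 + 23·(-97) = 1)
The row with r = 1 (the gcd) gives the Bezout coefficients s = 3, t = -97.
Result: 744 · (3) + 23 · (-97) = 1.

gcd(744, 23) = 1; s = 3, t = -97 (check: 744·3 + 23·(-97) = 1).


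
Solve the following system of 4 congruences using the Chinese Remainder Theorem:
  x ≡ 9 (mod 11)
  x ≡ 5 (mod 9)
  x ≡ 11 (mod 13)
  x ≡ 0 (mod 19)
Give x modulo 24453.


Product of moduli M = 11 · 9 · 13 · 19 = 24453.
Merge one congruence at a time:
  Start: x ≡ 9 (mod 11).
  Combine with x ≡ 5 (mod 9); new modulus lcm = 99.
    Write x = 9 + 11·t and substitute into x ≡ 5 (mod 9): 11·t ≡ 5 − 9 = -4 (mod 9).
    Reduce coefficients mod 9: 2·t ≡ 5 (mod 9).
    The inverse of 2 mod 9 is 5 (since 2·5 = 10 = 1·9 + 1), so t ≡ 5·5 = 25 ≡ 7 (mod 9).
    Then x = 9 + 11·7 = 86, valid modulo lcm(11, 9) = 99: x ≡ 86 (mod 99).
  Combine with x ≡ 11 (mod 13); new modulus lcm = 1287.
    Write x = 86 + 99·t and substitute into x ≡ 11 (mod 13): 99·t ≡ 11 − 86 = -75 (mod 13).
    Reduce coefficients mod 13: 8·t ≡ 3 (mod 13).
    The inverse of 8 mod 13 is 5 (since 8·5 = 40 = 3·13 + 1), so t ≡ 5·3 = 15 ≡ 2 (mod 13).
    Then x = 86 + 99·2 = 284, valid modulo lcm(99, 13) = 1287: x ≡ 284 (mod 1287).
  Combine with x ≡ 0 (mod 19); new modulus lcm = 24453.
    Write x = 284 + 1287·t and substitute into x ≡ 0 (mod 19): 1287·t ≡ 0 − 284 = -284 (mod 19).
    Reduce coefficients mod 19: 14·t ≡ 1 (mod 19).
    The inverse of 14 mod 19 is 15 (since 14·15 = 210 = 11·19 + 1), so t ≡ 15·1 = 15 ≡ 15 (mod 19).
    Then x = 284 + 1287·15 = 19589, valid modulo lcm(1287, 19) = 24453: x ≡ 19589 (mod 24453).
Verify against each original: 19589 mod 11 = 9, 19589 mod 9 = 5, 19589 mod 13 = 11, 19589 mod 19 = 0.

x ≡ 19589 (mod 24453).


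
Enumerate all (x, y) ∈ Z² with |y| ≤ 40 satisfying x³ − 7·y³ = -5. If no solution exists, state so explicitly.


The equation is x³ - 7y³ = -5. For fixed y, x³ = 7·y³ − 5, so a solution requires the RHS to be a perfect cube.
Strategy: iterate y from -40 to 40, compute RHS = 7·y³ − 5, and check whether it is a (positive or negative) perfect cube.
Check small values of y:
  y = 0: RHS = -5 is not a perfect cube.
  y = 1: RHS = 2 is not a perfect cube.
  y = -1: RHS = -12 is not a perfect cube.
  y = 2: RHS = 51 is not a perfect cube.
  y = -2: RHS = -61 is not a perfect cube.
  y = 3: RHS = 184 is not a perfect cube.
  y = -3: RHS = -194 is not a perfect cube.
Continuing the search up to |y| = 40 finds no solutions either.
No (x, y) in the scanned range satisfies the equation.

No integer solutions with |y| ≤ 40.


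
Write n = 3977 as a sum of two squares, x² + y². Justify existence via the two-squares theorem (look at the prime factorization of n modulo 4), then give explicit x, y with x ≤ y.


Step 1: Factor n = 3977 = 41 · 97.
Step 2: Check the mod-4 condition on each prime factor: 41 ≡ 1 (mod 4), exponent 1; 97 ≡ 1 (mod 4), exponent 1.
All primes ≡ 3 (mod 4) appear to even exponent (or don't appear), so by the two-squares theorem n IS expressible as a sum of two squares.
Step 3: Build a representation. Here n = 41 · 97 is a product of primes ≡ 1 (mod 4). Each prime p ≡ 1 (mod 4) is itself a sum of two squares; find a² by testing p − a² for a perfect square:
  41: 41 − 1² = 40, 41 − 2² = 37, 41 − 3² = 32, 41 − 4² = 25 = 5² ⇒ 41 = 4² + 5².
  97: 97 − 1² = 96, 97 − 2² = 93, 97 − 3² = 88, 97 − 4² = 81 = 9² ⇒ 97 = 4² + 9².
  Combine using the Brahmagupta–Fibonacci identity (a² + b²)(c² + d²) = (ac − bd)² + (ad + bc)² = (ac + bd)² + (ad − bc)²:
  41 · 97 = 3977: from (4² + 5²)(4² + 9²), take (4·4 − 5·9, 4·9 + 5·4) = (16 − 45, 36 + 20) = (-29, 56); dropping signs (only squares matter) gives (29, 56); check 29² + 56² = 841 + 3136 = 3977 ✓.
Step 4: Order so x ≤ y and verify: 29² + 56² = 841 + 3136 = 3977 = n. ✓

n = 3977 = 29² + 56² (one valid representation with x ≤ y).


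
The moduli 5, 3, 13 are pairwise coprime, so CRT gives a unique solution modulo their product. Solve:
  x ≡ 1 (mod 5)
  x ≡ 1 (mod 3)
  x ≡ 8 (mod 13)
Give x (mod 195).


Moduli 5, 3, 13 are pairwise coprime; by CRT there is a unique solution modulo M = 5 · 3 · 13 = 195.
Solve pairwise, accumulating the modulus:
  Start with x ≡ 1 (mod 5).
  Combine with x ≡ 1 (mod 3): since gcd(5, 3) = 1, we get a unique residue mod 15.
    Write x = 1 + 5·t and substitute into x ≡ 1 (mod 3): 5·t ≡ 1 − 1 = 0 (mod 3).
    Reduce coefficients mod 3: 2·t ≡ 0 (mod 3).
    The inverse of 2 mod 3 is 2 (since 2·2 = 4 = 1·3 + 1), so t ≡ 2·0 = 0 ≡ 0 (mod 3).
    Then x = 1 + 5·0 = 1, valid modulo lcm(5, 3) = 15: x ≡ 1 (mod 15).
  Combine with x ≡ 8 (mod 13): since gcd(15, 13) = 1, we get a unique residue mod 195.
    Write x = 1 + 15·t and substitute into x ≡ 8 (mod 13): 15·t ≡ 8 − 1 = 7 (mod 13).
    Reduce coefficients mod 13: 2·t ≡ 7 (mod 13).
    The inverse of 2 mod 13 is 7 (since 2·7 = 14 = 1·13 + 1), so t ≡ 7·7 = 49 ≡ 10 (mod 13).
    Then x = 1 + 15·10 = 151, valid modulo lcm(15, 13) = 195: x ≡ 151 (mod 195).
Verify: 151 mod 5 = 1 ✓, 151 mod 3 = 1 ✓, 151 mod 13 = 8 ✓.

x ≡ 151 (mod 195).


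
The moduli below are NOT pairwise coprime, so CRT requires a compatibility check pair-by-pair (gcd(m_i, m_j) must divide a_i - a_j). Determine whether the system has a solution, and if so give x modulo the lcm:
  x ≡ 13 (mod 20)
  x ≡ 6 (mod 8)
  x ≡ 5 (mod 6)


Moduli 20, 8, 6 are not pairwise coprime, so CRT works modulo lcm(m_i) when all pairwise compatibility conditions hold.
Pairwise compatibility: gcd(m_i, m_j) must divide a_i - a_j for every pair.
Merge one congruence at a time:
  Start: x ≡ 13 (mod 20).
  Combine with x ≡ 6 (mod 8): gcd(20, 8) = 4, and 6 - 13 = -7 is NOT divisible by 4.
    ⇒ system is inconsistent (no integer solution).

No solution (the system is inconsistent).


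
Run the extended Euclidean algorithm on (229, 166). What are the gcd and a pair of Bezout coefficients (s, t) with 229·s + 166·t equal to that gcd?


Euclidean algorithm on (229, 166) — divide until remainder is 0:
  229 = 1 · 166 + 63
  166 = 2 · 63 + 40
  63 = 1 · 40 + 23
  40 = 1 · 23 + 17
  23 = 1 · 17 + 6
  17 = 2 · 6 + 5
  6 = 1 · 5 + 1
  5 = 5 · 1 + 0
gcd(229, 166) = 1.
Track Bezout coefficients alongside the remainders: start with r₀ = 229 = a·1 + b·0 (s = 1, t = 0) and r₁ = 166 = a·0 + b·1 (s = 0, t = 1); each new remainder r_{k+1} = r_{k-1} − q_k·r_k inherits s_{k+1} = s_{k-1} − q_k·s_k, t_{k+1} = t_{k-1} − q_k·t_k, so r_k = a·s_k + b·t_k at every step:
  q = 1: r = 63, s = 1 − 1·0 = 1, t = 0 − 1·1 = -1  (check: 229·1 + 166·(-1) = 63)
  q = 2: r = 40, s = 0 − 2·1 = -2, t = 1 − 2·(-1) = 3  (check: 229·(-2) + 166·3 = 40)
  q = 1: r = 23, s = 1 − 1·(-2) = 3, t = -1 − 1·3 = -4  (check: 229·3 + 166·(-4) = 23)
  q = 1: r = 17, s = -2 − 1·3 = -5, t = 3 − 1·(-4) = 7  (check: 229·(-5) + 166·7 = 17)
  q = 1: r = 6, s = 3 − 1·(-5) = 8, t = -4 − 1·7 = -11  (check: 229·8 + 166·(-11) = 6)
  q = 2: r = 5, s = -5 − 2·8 = -21, t = 7 − 2·(-11) = 29  (check: 229·(-21) + 166·29 = 5)
  q = 1: r = 1, s = 8 − 1·(-21) = 29, t = -11 − 1·29 = -40  (check: 229·29 + 166·(-40) = 1)
The row with r = 1 (the gcd) gives the Bezout coefficients s = 29, t = -40.
Result: 229 · (29) + 166 · (-40) = 1.

gcd(229, 166) = 1; s = 29, t = -40 (check: 229·29 + 166·(-40) = 1).


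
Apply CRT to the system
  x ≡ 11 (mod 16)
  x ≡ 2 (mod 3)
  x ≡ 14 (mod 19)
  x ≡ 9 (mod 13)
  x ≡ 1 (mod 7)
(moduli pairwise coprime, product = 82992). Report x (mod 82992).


Product of moduli M = 16 · 3 · 19 · 13 · 7 = 82992.
Merge one congruence at a time:
  Start: x ≡ 11 (mod 16).
  Combine with x ≡ 2 (mod 3); new modulus lcm = 48.
    Write x = 11 + 16·t and substitute into x ≡ 2 (mod 3): 16·t ≡ 2 − 11 = -9 (mod 3).
    Reduce coefficients mod 3: 1·t ≡ 0 (mod 3).
    So t ≡ 0 (mod 3).
    Then x = 11 + 16·0 = 11, valid modulo lcm(16, 3) = 48: x ≡ 11 (mod 48).
  Combine with x ≡ 14 (mod 19); new modulus lcm = 912.
    Write x = 11 + 48·t and substitute into x ≡ 14 (mod 19): 48·t ≡ 14 − 11 = 3 (mod 19).
    Reduce coefficients mod 19: 10·t ≡ 3 (mod 19).
    The inverse of 10 mod 19 is 2 (since 10·2 = 20 = 1·19 + 1), so t ≡ 2·3 = 6 ≡ 6 (mod 19).
    Then x = 11 + 48·6 = 299, valid modulo lcm(48, 19) = 912: x ≡ 299 (mod 912).
  Combine with x ≡ 9 (mod 13); new modulus lcm = 11856.
    Write x = 299 + 912·t and substitute into x ≡ 9 (mod 13): 912·t ≡ 9 − 299 = -290 (mod 13).
    Reduce coefficients mod 13: 2·t ≡ 9 (mod 13).
    The inverse of 2 mod 13 is 7 (since 2·7 = 14 = 1·13 + 1), so t ≡ 7·9 = 63 ≡ 11 (mod 13).
    Then x = 299 + 912·11 = 10331, valid modulo lcm(912, 13) = 11856: x ≡ 10331 (mod 11856).
  Combine with x ≡ 1 (mod 7); new modulus lcm = 82992.
    Write x = 10331 + 11856·t and substitute into x ≡ 1 (mod 7): 11856·t ≡ 1 − 10331 = -10330 (mod 7).
    Reduce coefficients mod 7: 5·t ≡ 2 (mod 7).
    The inverse of 5 mod 7 is 3 (since 5·3 = 15 = 2·7 + 1), so t ≡ 3·2 = 6 ≡ 6 (mod 7).
    Then x = 10331 + 11856·6 = 81467, valid modulo lcm(11856, 7) = 82992: x ≡ 81467 (mod 82992).
Verify against each original: 81467 mod 16 = 11, 81467 mod 3 = 2, 81467 mod 19 = 14, 81467 mod 13 = 9, 81467 mod 7 = 1.

x ≡ 81467 (mod 82992).


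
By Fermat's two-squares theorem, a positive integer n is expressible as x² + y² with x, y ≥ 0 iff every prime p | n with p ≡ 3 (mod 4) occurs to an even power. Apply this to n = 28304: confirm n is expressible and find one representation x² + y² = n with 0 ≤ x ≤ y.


Step 1: Factor n = 28304 = 2^4 · 29 · 61.
Step 2: Check the mod-4 condition on each prime factor: 2 = 2 (special); 29 ≡ 1 (mod 4), exponent 1; 61 ≡ 1 (mod 4), exponent 1.
All primes ≡ 3 (mod 4) appear to even exponent (or don't appear), so by the two-squares theorem n IS expressible as a sum of two squares.
Step 3: Build a representation. Group n = k² · m with k = 4 and m = 29 · 61 = 1769 (a product of primes ≡ 1 (mod 4)); a representation of m scales to one of n via (k·x)² + (k·y)² = k²(x² + y²). Each prime p ≡ 1 (mod 4) is itself a sum of two squares; find a² by testing p − a² for a perfect square:
  29: 29 − 1² = 28, 29 − 2² = 25 = 5² ⇒ 29 = 2² + 5².
  61: 61 − 1² = 60, 61 − 2² = 57, 61 − 3² = 52, 61 − 4² = 45, 61 − 5² = 36 = 6² ⇒ 61 = 5² + 6².
  Combine using the Brahmagupta–Fibonacci identity (a² + b²)(c² + d²) = (ac − bd)² + (ad + bc)² = (ac + bd)² + (ad − bc)²:
  29 · 61 = 1769: from (2² + 5²)(5² + 6²), take (2·5 − 5·6, 2·6 + 5·5) = (10 − 30, 12 + 25) = (-20, 37); dropping signs (only squares matter) gives (20, 37); check 20² + 37² = 400 + 1369 = 1769 ✓.
  Scale by k = 4: (4·20, 4·37) = (80, 148).
Step 4: Order so x ≤ y and verify: 80² + 148² = 6400 + 21904 = 28304 = n. ✓

n = 28304 = 80² + 148² (one valid representation with x ≤ y).


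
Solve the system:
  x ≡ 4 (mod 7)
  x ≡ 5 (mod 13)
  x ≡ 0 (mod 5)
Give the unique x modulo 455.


Moduli 7, 13, 5 are pairwise coprime; by CRT there is a unique solution modulo M = 7 · 13 · 5 = 455.
Solve pairwise, accumulating the modulus:
  Start with x ≡ 4 (mod 7).
  Combine with x ≡ 5 (mod 13): since gcd(7, 13) = 1, we get a unique residue mod 91.
    Write x = 4 + 7·t and substitute into x ≡ 5 (mod 13): 7·t ≡ 5 − 4 = 1 (mod 13).
    The inverse of 7 mod 13 is 2 (since 7·2 = 14 = 1·13 + 1), so t ≡ 2·1 = 2 ≡ 2 (mod 13).
    Then x = 4 + 7·2 = 18, valid modulo lcm(7, 13) = 91: x ≡ 18 (mod 91).
  Combine with x ≡ 0 (mod 5): since gcd(91, 5) = 1, we get a unique residue mod 455.
    Write x = 18 + 91·t and substitute into x ≡ 0 (mod 5): 91·t ≡ 0 − 18 = -18 (mod 5).
    Reduce coefficients mod 5: 1·t ≡ 2 (mod 5).
    So t ≡ 2 (mod 5).
    Then x = 18 + 91·2 = 200, valid modulo lcm(91, 5) = 455: x ≡ 200 (mod 455).
Verify: 200 mod 7 = 4 ✓, 200 mod 13 = 5 ✓, 200 mod 5 = 0 ✓.

x ≡ 200 (mod 455).


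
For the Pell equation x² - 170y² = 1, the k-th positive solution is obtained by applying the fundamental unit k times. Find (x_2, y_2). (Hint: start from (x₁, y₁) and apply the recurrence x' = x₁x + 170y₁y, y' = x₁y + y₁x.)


Step 1: Find the fundamental solution (x₁, y₁) of x² - 170y² = 1.
  Expand √170 as a continued fraction. a₀ = ⌊√170⌋ = 13; iterate m_{k+1} = d_k·a_k − m_k, d_{k+1} = (170 − m_{k+1}²)/d_k, a_{k+1} = ⌊(a₀ + m_{k+1})/d_{k+1}⌋ (starting m₀ = 0, d₀ = 1), with convergents p_k = a_k·p_{k-1} + p_{k-2}, q_k = a_k·q_{k-1} + q_{k-2} (p₋₁ = 1, q₋₁ = 0):
  k = 0: a₀ = 13; p₀/q₀ = 13/1; p₀² − 170·q₀² = 169 − 170 = -1.
  k = 1: m = 13, d = 1, a = ⌊(13 + 13)/1⌋ = 26; p/q = (26·13 + 1)/(26·1 + 0) = 339/26; p² − 170·q² = 114921 − 114920 = 1.
  The first convergent with p² − 170·q² = 1 gives the fundamental solution (x₁, y₁) = (339, 26).
Step 2: Apply the recurrence (x_{n+1}, y_{n+1}) = (x₁x_n + 170y₁y_n, x₁y_n + y₁x_n) repeatedly.
  From (x_1, y_1) = (339, 26): x_2 = 339·339 + 170·26·26 = 229841; y_2 = 339·26 + 26·339 = 17628.
Step 3: Verify x_2² - 170·y_2² = 52826885281 - 52826885280 = 1 (should be 1). ✓

(x_1, y_1) = (339, 26); (x_2, y_2) = (229841, 17628).


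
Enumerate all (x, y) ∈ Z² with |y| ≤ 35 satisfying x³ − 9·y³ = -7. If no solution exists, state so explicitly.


The equation is x³ - 9y³ = -7. For fixed y, x³ = 9·y³ − 7, so a solution requires the RHS to be a perfect cube.
Strategy: iterate y from -35 to 35, compute RHS = 9·y³ − 7, and check whether it is a (positive or negative) perfect cube.
Check small values of y:
  y = 0: RHS = -7 is not a perfect cube.
  y = 1: RHS = 2 is not a perfect cube.
  y = -1: RHS = -16 is not a perfect cube.
  y = 2: RHS = 65 is not a perfect cube.
  y = -2: RHS = -79 is not a perfect cube.
  y = 3: RHS = 236 is not a perfect cube.
  y = -3: RHS = -250 is not a perfect cube.
Continuing the search up to |y| = 35 finds no solutions either.
No (x, y) in the scanned range satisfies the equation.

No integer solutions with |y| ≤ 35.


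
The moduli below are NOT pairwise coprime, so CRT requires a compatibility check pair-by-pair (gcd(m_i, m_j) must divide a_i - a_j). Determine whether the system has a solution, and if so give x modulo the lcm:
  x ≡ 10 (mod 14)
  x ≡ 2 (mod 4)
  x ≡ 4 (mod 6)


Moduli 14, 4, 6 are not pairwise coprime, so CRT works modulo lcm(m_i) when all pairwise compatibility conditions hold.
Pairwise compatibility: gcd(m_i, m_j) must divide a_i - a_j for every pair.
Merge one congruence at a time:
  Start: x ≡ 10 (mod 14).
  Combine with x ≡ 2 (mod 4): gcd(14, 4) = 2; 2 - 10 = -8, which IS divisible by 2, so compatible.
    Write x = 10 + 14·t and substitute into x ≡ 2 (mod 4): 14·t ≡ 2 − 10 = -8 (mod 4).
    Divide the congruence (and modulus) by g = 2: 7·t ≡ -4 (mod 2).
    Reduce coefficients mod 2: 1·t ≡ 0 (mod 2).
    So t ≡ 0 (mod 2).
    Then x = 10 + 14·0 = 10, valid modulo lcm(14, 4) = 28: x ≡ 10 (mod 28).
  Combine with x ≡ 4 (mod 6): gcd(28, 6) = 2; 4 - 10 = -6, which IS divisible by 2, so compatible.
    Write x = 10 + 28·t and substitute into x ≡ 4 (mod 6): 28·t ≡ 4 − 10 = -6 (mod 6).
    Divide the congruence (and modulus) by g = 2: 14·t ≡ -3 (mod 3).
    Reduce coefficients mod 3: 2·t ≡ 0 (mod 3).
    The inverse of 2 mod 3 is 2 (since 2·2 = 4 = 1·3 + 1), so t ≡ 2·0 = 0 ≡ 0 (mod 3).
    Then x = 10 + 28·0 = 10, valid modulo lcm(28, 6) = 84: x ≡ 10 (mod 84).
Verify: 10 mod 14 = 10, 10 mod 4 = 2, 10 mod 6 = 4.

x ≡ 10 (mod 84).


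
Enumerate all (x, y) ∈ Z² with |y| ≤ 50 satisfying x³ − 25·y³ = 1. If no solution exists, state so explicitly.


The equation is x³ - 25y³ = 1. For fixed y, x³ = 25·y³ + 1, so a solution requires the RHS to be a perfect cube.
Strategy: iterate y from -50 to 50, compute RHS = 25·y³ + 1, and check whether it is a (positive or negative) perfect cube.
Check small values of y:
  y = 0: RHS = 1 = (1)³ ⇒ x = 1 works.
  y = 1: RHS = 26 is not a perfect cube.
  y = -1: RHS = -24 is not a perfect cube.
  y = 2: RHS = 201 is not a perfect cube.
  y = -2: RHS = -199 is not a perfect cube.
  y = 3: RHS = 676 is not a perfect cube.
  y = -3: RHS = -674 is not a perfect cube.
Continuing the search up to |y| = 50 finds no further solutions beyond those listed.
Collected solutions: (1, 0).

Solutions (with |y| ≤ 50): (1, 0).


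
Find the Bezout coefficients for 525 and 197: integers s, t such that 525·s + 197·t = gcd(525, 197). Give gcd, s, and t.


Euclidean algorithm on (525, 197) — divide until remainder is 0:
  525 = 2 · 197 + 131
  197 = 1 · 131 + 66
  131 = 1 · 66 + 65
  66 = 1 · 65 + 1
  65 = 65 · 1 + 0
gcd(525, 197) = 1.
Track Bezout coefficients alongside the remainders: start with r₀ = 525 = a·1 + b·0 (s = 1, t = 0) and r₁ = 197 = a·0 + b·1 (s = 0, t = 1); each new remainder r_{k+1} = r_{k-1} − q_k·r_k inherits s_{k+1} = s_{k-1} − q_k·s_k, t_{k+1} = t_{k-1} − q_k·t_k, so r_k = a·s_k + b·t_k at every step:
  q = 2: r = 131, s = 1 − 2·0 = 1, t = 0 − 2·1 = -2  (check: 525·1 + 197·(-2) = 131)
  q = 1: r = 66, s = 0 − 1·1 = -1, t = 1 − 1·(-2) = 3  (check: 525·(-1) + 197·3 = 66)
  q = 1: r = 65, s = 1 − 1·(-1) = 2, t = -2 − 1·3 = -5  (check: 525·2 + 197·(-5) = 65)
  q = 1: r = 1, s = -1 − 1·2 = -3, t = 3 − 1·(-5) = 8  (check: 525·(-3) + 197·8 = 1)
The row with r = 1 (the gcd) gives the Bezout coefficients s = -3, t = 8.
Result: 525 · (-3) + 197 · (8) = 1.

gcd(525, 197) = 1; s = -3, t = 8 (check: 525·(-3) + 197·8 = 1).


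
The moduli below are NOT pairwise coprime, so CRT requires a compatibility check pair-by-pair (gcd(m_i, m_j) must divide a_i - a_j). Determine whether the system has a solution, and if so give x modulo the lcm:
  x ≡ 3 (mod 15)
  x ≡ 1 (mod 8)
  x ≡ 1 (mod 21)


Moduli 15, 8, 21 are not pairwise coprime, so CRT works modulo lcm(m_i) when all pairwise compatibility conditions hold.
Pairwise compatibility: gcd(m_i, m_j) must divide a_i - a_j for every pair.
Merge one congruence at a time:
  Start: x ≡ 3 (mod 15).
  Combine with x ≡ 1 (mod 8): gcd(15, 8) = 1; 1 - 3 = -2, which IS divisible by 1, so compatible.
    Write x = 3 + 15·t and substitute into x ≡ 1 (mod 8): 15·t ≡ 1 − 3 = -2 (mod 8).
    Reduce coefficients mod 8: 7·t ≡ 6 (mod 8).
    The inverse of 7 mod 8 is 7 (since 7·7 = 49 = 6·8 + 1), so t ≡ 7·6 = 42 ≡ 2 (mod 8).
    Then x = 3 + 15·2 = 33, valid modulo lcm(15, 8) = 120: x ≡ 33 (mod 120).
  Combine with x ≡ 1 (mod 21): gcd(120, 21) = 3, and 1 - 33 = -32 is NOT divisible by 3.
    ⇒ system is inconsistent (no integer solution).

No solution (the system is inconsistent).


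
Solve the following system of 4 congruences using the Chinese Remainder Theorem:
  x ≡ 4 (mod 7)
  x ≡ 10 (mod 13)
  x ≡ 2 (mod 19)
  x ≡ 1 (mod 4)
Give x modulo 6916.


Product of moduli M = 7 · 13 · 19 · 4 = 6916.
Merge one congruence at a time:
  Start: x ≡ 4 (mod 7).
  Combine with x ≡ 10 (mod 13); new modulus lcm = 91.
    Write x = 4 + 7·t and substitute into x ≡ 10 (mod 13): 7·t ≡ 10 − 4 = 6 (mod 13).
    The inverse of 7 mod 13 is 2 (since 7·2 = 14 = 1·13 + 1), so t ≡ 2·6 = 12 ≡ 12 (mod 13).
    Then x = 4 + 7·12 = 88, valid modulo lcm(7, 13) = 91: x ≡ 88 (mod 91).
  Combine with x ≡ 2 (mod 19); new modulus lcm = 1729.
    Write x = 88 + 91·t and substitute into x ≡ 2 (mod 19): 91·t ≡ 2 − 88 = -86 (mod 19).
    Reduce coefficients mod 19: 15·t ≡ 9 (mod 19).
    The inverse of 15 mod 19 is 14 (since 15·14 = 210 = 11·19 + 1), so t ≡ 14·9 = 126 ≡ 12 (mod 19).
    Then x = 88 + 91·12 = 1180, valid modulo lcm(91, 19) = 1729: x ≡ 1180 (mod 1729).
  Combine with x ≡ 1 (mod 4); new modulus lcm = 6916.
    Write x = 1180 + 1729·t and substitute into x ≡ 1 (mod 4): 1729·t ≡ 1 − 1180 = -1179 (mod 4).
    Reduce coefficients mod 4: 1·t ≡ 1 (mod 4).
    So t ≡ 1 (mod 4).
    Then x = 1180 + 1729·1 = 2909, valid modulo lcm(1729, 4) = 6916: x ≡ 2909 (mod 6916).
Verify against each original: 2909 mod 7 = 4, 2909 mod 13 = 10, 2909 mod 19 = 2, 2909 mod 4 = 1.

x ≡ 2909 (mod 6916).


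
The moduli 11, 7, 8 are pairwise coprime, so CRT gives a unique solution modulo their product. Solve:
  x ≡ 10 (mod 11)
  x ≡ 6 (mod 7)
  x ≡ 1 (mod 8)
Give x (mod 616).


Moduli 11, 7, 8 are pairwise coprime; by CRT there is a unique solution modulo M = 11 · 7 · 8 = 616.
Solve pairwise, accumulating the modulus:
  Start with x ≡ 10 (mod 11).
  Combine with x ≡ 6 (mod 7): since gcd(11, 7) = 1, we get a unique residue mod 77.
    Write x = 10 + 11·t and substitute into x ≡ 6 (mod 7): 11·t ≡ 6 − 10 = -4 (mod 7).
    Reduce coefficients mod 7: 4·t ≡ 3 (mod 7).
    The inverse of 4 mod 7 is 2 (since 4·2 = 8 = 1·7 + 1), so t ≡ 2·3 = 6 ≡ 6 (mod 7).
    Then x = 10 + 11·6 = 76, valid modulo lcm(11, 7) = 77: x ≡ 76 (mod 77).
  Combine with x ≡ 1 (mod 8): since gcd(77, 8) = 1, we get a unique residue mod 616.
    Write x = 76 + 77·t and substitute into x ≡ 1 (mod 8): 77·t ≡ 1 − 76 = -75 (mod 8).
    Reduce coefficients mod 8: 5·t ≡ 5 (mod 8).
    The inverse of 5 mod 8 is 5 (since 5·5 = 25 = 3·8 + 1), so t ≡ 5·5 = 25 ≡ 1 (mod 8).
    Then x = 76 + 77·1 = 153, valid modulo lcm(77, 8) = 616: x ≡ 153 (mod 616).
Verify: 153 mod 11 = 10 ✓, 153 mod 7 = 6 ✓, 153 mod 8 = 1 ✓.

x ≡ 153 (mod 616).


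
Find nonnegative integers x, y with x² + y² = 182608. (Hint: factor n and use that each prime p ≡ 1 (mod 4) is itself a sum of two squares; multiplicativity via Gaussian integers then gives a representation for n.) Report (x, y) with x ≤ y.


Step 1: Factor n = 182608 = 2^4 · 101 · 113.
Step 2: Check the mod-4 condition on each prime factor: 2 = 2 (special); 101 ≡ 1 (mod 4), exponent 1; 113 ≡ 1 (mod 4), exponent 1.
All primes ≡ 3 (mod 4) appear to even exponent (or don't appear), so by the two-squares theorem n IS expressible as a sum of two squares.
Step 3: Build a representation. Group n = k² · m with k = 4 and m = 101 · 113 = 11413 (a product of primes ≡ 1 (mod 4)); a representation of m scales to one of n via (k·x)² + (k·y)² = k²(x² + y²). Each prime p ≡ 1 (mod 4) is itself a sum of two squares; find a² by testing p − a² for a perfect square:
  101: 101 − 1² = 100 = 10² ⇒ 101 = 1² + 10².
  113: 113 − 1² = 112, 113 − 2² = 109, 113 − 3² = 104, 113 − 4² = 97, 113 − 5² = 88, 113 − 6² = 77, 113 − 7² = 64 = 8² ⇒ 113 = 7² + 8².
  Combine using the Brahmagupta–Fibonacci identity (a² + b²)(c² + d²) = (ac − bd)² + (ad + bc)² = (ac + bd)² + (ad − bc)²:
  101 · 113 = 11413: from (1² + 10²)(7² + 8²), take (1·7 − 10·8, 1·8 + 10·7) = (7 − 80, 8 + 70) = (-73, 78); dropping signs (only squares matter) gives (73, 78); check 73² + 78² = 5329 + 6084 = 11413 ✓.
  Scale by k = 4: (4·73, 4·78) = (292, 312).
Step 4: Order so x ≤ y and verify: 292² + 312² = 85264 + 97344 = 182608 = n. ✓

n = 182608 = 292² + 312² (one valid representation with x ≤ y).


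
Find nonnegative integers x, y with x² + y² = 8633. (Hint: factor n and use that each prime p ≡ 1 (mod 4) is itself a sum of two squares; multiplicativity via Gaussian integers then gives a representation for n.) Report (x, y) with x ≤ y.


Step 1: Factor n = 8633 = 89 · 97.
Step 2: Check the mod-4 condition on each prime factor: 89 ≡ 1 (mod 4), exponent 1; 97 ≡ 1 (mod 4), exponent 1.
All primes ≡ 3 (mod 4) appear to even exponent (or don't appear), so by the two-squares theorem n IS expressible as a sum of two squares.
Step 3: Build a representation. Here n = 89 · 97 is a product of primes ≡ 1 (mod 4). Each prime p ≡ 1 (mod 4) is itself a sum of two squares; find a² by testing p − a² for a perfect square:
  89: 89 − 1² = 88, 89 − 2² = 85, 89 − 3² = 80, 89 − 4² = 73, 89 − 5² = 64 = 8² ⇒ 89 = 5² + 8².
  97: 97 − 1² = 96, 97 − 2² = 93, 97 − 3² = 88, 97 − 4² = 81 = 9² ⇒ 97 = 4² + 9².
  Combine using the Brahmagupta–Fibonacci identity (a² + b²)(c² + d²) = (ac − bd)² + (ad + bc)² = (ac + bd)² + (ad − bc)²:
  89 · 97 = 8633: from (5² + 8²)(4² + 9²), take (5·4 − 8·9, 5·9 + 8·4) = (20 − 72, 45 + 32) = (-52, 77); dropping signs (only squares matter) gives (52, 77); check 52² + 77² = 2704 + 5929 = 8633 ✓.
Step 4: Order so x ≤ y and verify: 52² + 77² = 2704 + 5929 = 8633 = n. ✓

n = 8633 = 52² + 77² (one valid representation with x ≤ y).


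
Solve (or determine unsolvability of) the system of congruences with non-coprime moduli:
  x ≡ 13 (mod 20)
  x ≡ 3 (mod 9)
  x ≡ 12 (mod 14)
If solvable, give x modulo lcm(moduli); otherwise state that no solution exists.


Moduli 20, 9, 14 are not pairwise coprime, so CRT works modulo lcm(m_i) when all pairwise compatibility conditions hold.
Pairwise compatibility: gcd(m_i, m_j) must divide a_i - a_j for every pair.
Merge one congruence at a time:
  Start: x ≡ 13 (mod 20).
  Combine with x ≡ 3 (mod 9): gcd(20, 9) = 1; 3 - 13 = -10, which IS divisible by 1, so compatible.
    Write x = 13 + 20·t and substitute into x ≡ 3 (mod 9): 20·t ≡ 3 − 13 = -10 (mod 9).
    Reduce coefficients mod 9: 2·t ≡ 8 (mod 9).
    The inverse of 2 mod 9 is 5 (since 2·5 = 10 = 1·9 + 1), so t ≡ 5·8 = 40 ≡ 4 (mod 9).
    Then x = 13 + 20·4 = 93, valid modulo lcm(20, 9) = 180: x ≡ 93 (mod 180).
  Combine with x ≡ 12 (mod 14): gcd(180, 14) = 2, and 12 - 93 = -81 is NOT divisible by 2.
    ⇒ system is inconsistent (no integer solution).

No solution (the system is inconsistent).


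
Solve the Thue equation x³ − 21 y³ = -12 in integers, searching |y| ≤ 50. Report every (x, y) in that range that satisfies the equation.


The equation is x³ - 21y³ = -12. For fixed y, x³ = 21·y³ − 12, so a solution requires the RHS to be a perfect cube.
Strategy: iterate y from -50 to 50, compute RHS = 21·y³ − 12, and check whether it is a (positive or negative) perfect cube.
Check small values of y:
  y = 0: RHS = -12 is not a perfect cube.
  y = 1: RHS = 9 is not a perfect cube.
  y = -1: RHS = -33 is not a perfect cube.
  y = 2: RHS = 156 is not a perfect cube.
  y = -2: RHS = -180 is not a perfect cube.
  y = 3: RHS = 555 is not a perfect cube.
  y = -3: RHS = -579 is not a perfect cube.
Continuing the search up to |y| = 50 finds no solutions either.
No (x, y) in the scanned range satisfies the equation.

No integer solutions with |y| ≤ 50.


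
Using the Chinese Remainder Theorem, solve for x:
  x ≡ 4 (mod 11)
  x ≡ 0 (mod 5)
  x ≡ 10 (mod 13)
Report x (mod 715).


Moduli 11, 5, 13 are pairwise coprime; by CRT there is a unique solution modulo M = 11 · 5 · 13 = 715.
Solve pairwise, accumulating the modulus:
  Start with x ≡ 4 (mod 11).
  Combine with x ≡ 0 (mod 5): since gcd(11, 5) = 1, we get a unique residue mod 55.
    Write x = 4 + 11·t and substitute into x ≡ 0 (mod 5): 11·t ≡ 0 − 4 = -4 (mod 5).
    Reduce coefficients mod 5: 1·t ≡ 1 (mod 5).
    So t ≡ 1 (mod 5).
    Then x = 4 + 11·1 = 15, valid modulo lcm(11, 5) = 55: x ≡ 15 (mod 55).
  Combine with x ≡ 10 (mod 13): since gcd(55, 13) = 1, we get a unique residue mod 715.
    Write x = 15 + 55·t and substitute into x ≡ 10 (mod 13): 55·t ≡ 10 − 15 = -5 (mod 13).
    Reduce coefficients mod 13: 3·t ≡ 8 (mod 13).
    The inverse of 3 mod 13 is 9 (since 3·9 = 27 = 2·13 + 1), so t ≡ 9·8 = 72 ≡ 7 (mod 13).
    Then x = 15 + 55·7 = 400, valid modulo lcm(55, 13) = 715: x ≡ 400 (mod 715).
Verify: 400 mod 11 = 4 ✓, 400 mod 5 = 0 ✓, 400 mod 13 = 10 ✓.

x ≡ 400 (mod 715).


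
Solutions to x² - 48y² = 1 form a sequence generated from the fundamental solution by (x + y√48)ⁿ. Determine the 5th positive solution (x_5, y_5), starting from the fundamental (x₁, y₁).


Step 1: Find the fundamental solution (x₁, y₁) of x² - 48y² = 1.
  Expand √48 as a continued fraction. a₀ = ⌊√48⌋ = 6; iterate m_{k+1} = d_k·a_k − m_k, d_{k+1} = (48 − m_{k+1}²)/d_k, a_{k+1} = ⌊(a₀ + m_{k+1})/d_{k+1}⌋ (starting m₀ = 0, d₀ = 1), with convergents p_k = a_k·p_{k-1} + p_{k-2}, q_k = a_k·q_{k-1} + q_{k-2} (p₋₁ = 1, q₋₁ = 0):
  k = 0: a₀ = 6; p₀/q₀ = 6/1; p₀² − 48·q₀² = 36 − 48 = -12.
  k = 1: m = 6, d = 12, a = ⌊(6 + 6)/12⌋ = 1; p/q = (1·6 + 1)/(1·1 + 0) = 7/1; p² − 48·q² = 49 − 48 = 1.
  The first convergent with p² − 48·q² = 1 gives the fundamental solution (x₁, y₁) = (7, 1).
Step 2: Apply the recurrence (x_{n+1}, y_{n+1}) = (x₁x_n + 48y₁y_n, x₁y_n + y₁x_n) repeatedly.
  From (x_1, y_1) = (7, 1): x_2 = 7·7 + 48·1·1 = 97; y_2 = 7·1 + 1·7 = 14.
  From (x_2, y_2) = (97, 14): x_3 = 7·97 + 48·1·14 = 1351; y_3 = 7·14 + 1·97 = 195.
  From (x_3, y_3) = (1351, 195): x_4 = 7·1351 + 48·1·195 = 18817; y_4 = 7·195 + 1·1351 = 2716.
  From (x_4, y_4) = (18817, 2716): x_5 = 7·18817 + 48·1·2716 = 262087; y_5 = 7·2716 + 1·18817 = 37829.
Step 3: Verify x_5² - 48·y_5² = 68689595569 - 68689595568 = 1 (should be 1). ✓

(x_1, y_1) = (7, 1); (x_5, y_5) = (262087, 37829).
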